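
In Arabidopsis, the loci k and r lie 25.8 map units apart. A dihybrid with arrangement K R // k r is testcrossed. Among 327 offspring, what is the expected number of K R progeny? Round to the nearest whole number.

A map distance of 25.8 map units corresponds to a recombination frequency of 0.258.
The F1 is K R / k r, so K R is a parental gamete class with expected frequency (1 − r)/2 = 0.742/2 = 0.3710.
Expected number = 0.3710 × 327 = 121.32 ≈ 121.

121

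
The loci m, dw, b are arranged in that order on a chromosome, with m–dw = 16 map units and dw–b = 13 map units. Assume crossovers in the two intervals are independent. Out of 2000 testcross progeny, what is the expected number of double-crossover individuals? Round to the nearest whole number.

42

Map distances give recombination frequencies of 0.160 and 0.130 for the two intervals.
With no interference, expected double-crossover frequency = 0.160 × 0.130 = 0.02080.
Expected number = 0.02080 × 2000 = 41.60 ≈ 42.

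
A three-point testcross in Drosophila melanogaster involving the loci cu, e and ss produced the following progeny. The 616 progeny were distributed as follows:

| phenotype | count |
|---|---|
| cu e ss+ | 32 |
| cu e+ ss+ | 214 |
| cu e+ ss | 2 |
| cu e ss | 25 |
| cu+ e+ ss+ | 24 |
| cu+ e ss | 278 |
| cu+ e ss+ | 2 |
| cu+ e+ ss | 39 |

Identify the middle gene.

The two most frequent reciprocal classes, cu e+ ss+ and cu+ e ss, are the parental types, so the F1 was cu e+ ss+ / cu+ e ss.
The two rarest classes, cu e+ ss and cu+ e ss+, are the double crossovers. Comparing them with the parentals, only the ss allele has switched, so ss is the middle locus and the order is e – ss – cu.

ss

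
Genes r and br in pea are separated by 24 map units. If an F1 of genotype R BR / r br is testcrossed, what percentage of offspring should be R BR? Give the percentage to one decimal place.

38.0%

A map distance of 24 map units corresponds to a recombination frequency of 0.240.
The F1 is R BR / r br, so R BR is a parental gamete class with expected frequency (1 − r)/2 = 0.760/2 = 0.3800.
That is 0.3800 = 38.0% of the progeny.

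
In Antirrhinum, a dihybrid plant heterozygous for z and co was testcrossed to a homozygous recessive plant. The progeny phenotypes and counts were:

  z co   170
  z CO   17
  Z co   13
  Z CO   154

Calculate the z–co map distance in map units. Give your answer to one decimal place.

8.5 map units

The two most frequent classes, Z CO (154) and z co (170), are the parental types, so the F1 was Z CO / z co.
The recombinant classes are Z co and z CO: 13 + 17 = 30.
Recombination frequency = 30/354 = 0.0847 ≈ 8.5%, i.e. 8.5 map units.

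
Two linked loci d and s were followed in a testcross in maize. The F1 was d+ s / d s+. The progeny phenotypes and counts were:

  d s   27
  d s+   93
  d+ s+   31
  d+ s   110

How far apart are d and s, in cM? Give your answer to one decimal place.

The recombinant classes are d+ s+ and d s: 31 + 27 = 58.
Recombination frequency = 58/261 = 0.2222 ≈ 22.2%, i.e. 22.2 cM.

22.2 cM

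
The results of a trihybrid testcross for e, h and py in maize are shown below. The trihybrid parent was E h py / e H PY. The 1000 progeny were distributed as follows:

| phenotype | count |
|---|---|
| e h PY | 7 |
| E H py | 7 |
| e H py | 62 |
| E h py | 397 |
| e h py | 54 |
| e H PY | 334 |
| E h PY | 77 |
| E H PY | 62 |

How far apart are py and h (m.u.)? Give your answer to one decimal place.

The two rarest classes, E H py and e h PY, are the double crossovers. Comparing them with the parentals, only the h allele has switched, so h is the middle locus and the order is e – h – py.
Crossovers in the h–py interval produce the single-crossover classes E h PY and e H py (77 + 62 = 139) plus the double crossovers (14).
RF(h–py) = (139 + 14) / 1000 = 153/1000 = 0.1530 → 15.3 m.u.

15.3 m.u.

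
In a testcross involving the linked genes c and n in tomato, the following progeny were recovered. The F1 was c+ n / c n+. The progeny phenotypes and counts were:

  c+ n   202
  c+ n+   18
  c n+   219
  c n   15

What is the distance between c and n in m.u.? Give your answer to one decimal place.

The recombinant classes are c+ n+ and c n: 18 + 15 = 33.
Recombination frequency = 33/454 = 0.0727 ≈ 7.3%, i.e. 7.3 m.u.

7.3 m.u.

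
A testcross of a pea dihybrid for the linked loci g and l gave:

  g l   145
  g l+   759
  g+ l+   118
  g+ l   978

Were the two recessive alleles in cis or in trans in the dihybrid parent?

trans

The two most frequent classes are g+ l (978) and g l+ (759); these are the parental (non-recombinant) types.
So the F1 carried g+ l on one chromosome and g l+ on the other — the recessive alleles are on opposite chromosomes (trans / repulsion).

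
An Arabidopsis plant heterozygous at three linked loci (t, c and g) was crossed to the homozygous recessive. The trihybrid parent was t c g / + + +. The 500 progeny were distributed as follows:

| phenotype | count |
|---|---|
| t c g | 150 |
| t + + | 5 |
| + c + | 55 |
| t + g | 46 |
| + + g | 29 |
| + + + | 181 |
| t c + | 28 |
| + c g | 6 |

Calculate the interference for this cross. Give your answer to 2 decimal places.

The two rarest classes, + c g and t + +, are the double crossovers. Comparing them with the parentals, only the t allele has switched, so t is the middle locus and the order is c – t – g.
c–t: (101 + 11)/500 = 0.2240; t–g: (57 + 11)/500 = 0.1360.
Expected DCO frequency = 0.2240 × 0.1360 ≈ 0.03046; observed = 11/500 ≈ 0.02200.
Coefficient of coincidence = 0.02200/0.03046 ≈ 0.72; interference = 1 − 0.72 = 0.28.

0.28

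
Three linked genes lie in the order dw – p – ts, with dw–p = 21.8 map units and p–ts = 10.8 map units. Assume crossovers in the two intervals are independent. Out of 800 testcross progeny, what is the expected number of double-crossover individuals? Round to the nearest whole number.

19

Map distances give recombination frequencies of 0.218 and 0.108 for the two intervals.
With no interference, expected double-crossover frequency = 0.218 × 0.108 = 0.02354.
Expected number = 0.02354 × 800 = 18.84 ≈ 19.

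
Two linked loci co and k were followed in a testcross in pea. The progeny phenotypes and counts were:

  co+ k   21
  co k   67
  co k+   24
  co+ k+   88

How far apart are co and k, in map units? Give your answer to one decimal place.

22.5 map units

The two most frequent classes, co+ k+ (88) and co k (67), are the parental types, so the F1 was co+ k+ / co k.
The recombinant classes are co+ k and co k+: 21 + 24 = 45.
Recombination frequency = 45/200 = 0.2250 ≈ 22.5%, i.e. 22.5 map units.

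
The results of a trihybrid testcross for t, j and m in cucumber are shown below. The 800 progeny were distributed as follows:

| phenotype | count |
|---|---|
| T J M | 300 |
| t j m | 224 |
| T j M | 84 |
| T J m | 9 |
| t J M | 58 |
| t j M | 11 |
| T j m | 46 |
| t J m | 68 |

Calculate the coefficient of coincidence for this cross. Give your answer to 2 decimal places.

The two most frequent reciprocal classes, T J M and t j m, are the parental types, so the F1 was T J M / t j m.
The two rarest classes, T J m and t j M, are the double crossovers. Comparing them with the parentals, only the m allele has switched, so m is the middle locus and the order is j – m – t.
j–m: (152 + 20)/800 = 0.2150; m–t: (104 + 20)/800 = 0.1550.
Expected DCO frequency = 0.2150 × 0.1550 ≈ 0.03333; observed = 20/800 ≈ 0.02500.
Coefficient of coincidence = 0.02500/0.03333 ≈ 0.75.

0.75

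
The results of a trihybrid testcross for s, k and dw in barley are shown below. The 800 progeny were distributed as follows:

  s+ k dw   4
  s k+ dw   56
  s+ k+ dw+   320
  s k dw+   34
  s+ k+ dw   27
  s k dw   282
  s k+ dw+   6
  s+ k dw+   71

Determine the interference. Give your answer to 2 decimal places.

The two most frequent reciprocal classes, s k dw and s+ k+ dw+, are the parental types, so the F1 was s k dw / s+ k+ dw+.
The two rarest classes, s+ k dw and s k+ dw+, are the double crossovers. Comparing them with the parentals, only the s allele has switched, so s is the middle locus and the order is k – s – dw.
k–s: (127 + 10)/800 = 0.1713; s–dw: (61 + 10)/800 = 0.0887.
Expected DCO frequency = 0.1713 × 0.0887 ≈ 0.01519; observed = 10/800 ≈ 0.01250.
Coefficient of coincidence = 0.01250/0.01519 ≈ 0.82; interference = 1 − 0.82 = 0.18.

0.18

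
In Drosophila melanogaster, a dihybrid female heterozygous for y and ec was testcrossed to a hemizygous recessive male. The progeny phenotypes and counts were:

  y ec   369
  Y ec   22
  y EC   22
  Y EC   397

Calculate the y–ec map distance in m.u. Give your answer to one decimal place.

The two most frequent classes, Y EC (397) and y ec (369), are the parental types, so the F1 was Y EC / y ec.
The recombinant classes are Y ec and y EC: 22 + 22 = 44.
Recombination frequency = 44/810 = 0.0543 ≈ 5.4%, i.e. 5.4 m.u.

5.4 m.u.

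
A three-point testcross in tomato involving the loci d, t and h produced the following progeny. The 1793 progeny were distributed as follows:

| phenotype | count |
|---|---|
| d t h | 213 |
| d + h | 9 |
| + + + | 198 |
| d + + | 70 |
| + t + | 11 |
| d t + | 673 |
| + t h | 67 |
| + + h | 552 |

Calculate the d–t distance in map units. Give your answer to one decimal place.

8.8 map units

The two most frequent reciprocal classes, d t + and + + h, are the parental types, so the F1 was d t + / + + h.
The two rarest classes, + t + and d + h, are the double crossovers. Comparing them with the parentals, only the d allele has switched, so d is the middle locus and the order is h – d – t.
Crossovers in the d–t interval produce the single-crossover classes d + + and + t h (70 + 67 = 137) plus the double crossovers (20).
RF(d–t) = (137 + 20) / 1793 = 157/1793 = 0.0876 → 8.8 map units.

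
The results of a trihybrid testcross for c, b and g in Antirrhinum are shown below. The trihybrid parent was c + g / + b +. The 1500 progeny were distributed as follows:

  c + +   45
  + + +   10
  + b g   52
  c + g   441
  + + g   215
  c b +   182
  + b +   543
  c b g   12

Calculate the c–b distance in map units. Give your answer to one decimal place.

The two rarest classes, c b g and + + +, are the double crossovers. Comparing them with the parentals, only the b allele has switched, so b is the middle locus and the order is c – b – g.
Crossovers in the c–b interval produce the single-crossover classes + + g and c b + (215 + 182 = 397) plus the double crossovers (22).
RF(c–b) = (397 + 22) / 1500 = 419/1500 = 0.2793 → 27.9 map units.

27.9 map units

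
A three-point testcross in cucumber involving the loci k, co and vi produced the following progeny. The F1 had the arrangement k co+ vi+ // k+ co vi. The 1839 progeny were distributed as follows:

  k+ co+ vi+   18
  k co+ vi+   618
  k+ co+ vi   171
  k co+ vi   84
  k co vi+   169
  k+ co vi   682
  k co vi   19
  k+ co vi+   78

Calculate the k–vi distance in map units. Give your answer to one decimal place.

10.8 map units

The two rarest classes, k+ co+ vi+ and k co vi, are the double crossovers. Comparing them with the parentals, only the k allele has switched, so k is the middle locus and the order is co – k – vi.
Crossovers in the k–vi interval produce the single-crossover classes k co+ vi and k+ co vi+ (84 + 78 = 162) plus the double crossovers (37).
RF(k–vi) = (162 + 37) / 1839 = 199/1839 = 0.1082 → 10.8 map units.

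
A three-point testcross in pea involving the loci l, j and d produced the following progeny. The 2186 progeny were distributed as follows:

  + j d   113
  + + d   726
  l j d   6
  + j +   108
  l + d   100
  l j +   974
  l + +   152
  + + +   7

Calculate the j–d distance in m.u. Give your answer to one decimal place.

The two most frequent reciprocal classes, + + d and l j +, are the parental types, so the F1 was + + d / l j +.
The two rarest classes, + + + and l j d, are the double crossovers. Comparing them with the parentals, only the d allele has switched, so d is the middle locus and the order is l – d – j.
Crossovers in the d–j interval produce the single-crossover classes + j d and l + + (113 + 152 = 265) plus the double crossovers (13).
RF(d–j) = (265 + 13) / 2186 = 278/2186 = 0.1272 → 12.7 m.u.

12.7 m.u.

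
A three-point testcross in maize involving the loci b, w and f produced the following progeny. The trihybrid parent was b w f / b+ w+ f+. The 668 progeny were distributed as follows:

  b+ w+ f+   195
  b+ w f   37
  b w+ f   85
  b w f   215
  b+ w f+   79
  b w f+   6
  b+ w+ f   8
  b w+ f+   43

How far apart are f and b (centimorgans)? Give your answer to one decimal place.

The two rarest classes, b w f+ and b+ w+ f, are the double crossovers. Comparing them with the parentals, only the f allele has switched, so f is the middle locus and the order is b – f – w.
Crossovers in the b–f interval produce the single-crossover classes b+ w f and b w+ f+ (37 + 43 = 80) plus the double crossovers (14).
RF(b–f) = (80 + 14) / 668 = 94/668 = 0.1407 → 14.1 centimorgans.

14.1 centimorgans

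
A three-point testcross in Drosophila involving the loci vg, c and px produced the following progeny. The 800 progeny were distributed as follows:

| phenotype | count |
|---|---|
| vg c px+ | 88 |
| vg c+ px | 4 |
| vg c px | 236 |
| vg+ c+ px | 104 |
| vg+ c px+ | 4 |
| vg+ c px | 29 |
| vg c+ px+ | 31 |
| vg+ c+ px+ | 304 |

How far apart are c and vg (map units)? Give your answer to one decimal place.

8.5 map units

The two most frequent reciprocal classes, vg c px and vg+ c+ px+, are the parental types, so the F1 was vg c px / vg+ c+ px+.
The two rarest classes, vg c+ px and vg+ c px+, are the double crossovers. Comparing them with the parentals, only the c allele has switched, so c is the middle locus and the order is vg – c – px.
Crossovers in the vg–c interval produce the single-crossover classes vg+ c px and vg c+ px+ (29 + 31 = 60) plus the double crossovers (8).
RF(vg–c) = (60 + 8) / 800 = 68/800 = 0.0850 → 8.5 map units.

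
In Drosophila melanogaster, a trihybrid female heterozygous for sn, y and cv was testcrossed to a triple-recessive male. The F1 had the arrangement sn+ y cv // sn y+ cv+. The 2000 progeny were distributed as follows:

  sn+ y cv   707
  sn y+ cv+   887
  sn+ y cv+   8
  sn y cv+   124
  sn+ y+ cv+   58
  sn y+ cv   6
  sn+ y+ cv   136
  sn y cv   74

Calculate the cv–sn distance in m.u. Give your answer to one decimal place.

The two rarest classes, sn+ y cv+ and sn y+ cv, are the double crossovers. Comparing them with the parentals, only the cv allele has switched, so cv is the middle locus and the order is sn – cv – y.
Crossovers in the sn–cv interval produce the single-crossover classes sn y cv and sn+ y+ cv+ (74 + 58 = 132) plus the double crossovers (14).
RF(sn–cv) = (132 + 14) / 2000 = 146/2000 = 0.0730 → 7.3 m.u.

7.3 m.u.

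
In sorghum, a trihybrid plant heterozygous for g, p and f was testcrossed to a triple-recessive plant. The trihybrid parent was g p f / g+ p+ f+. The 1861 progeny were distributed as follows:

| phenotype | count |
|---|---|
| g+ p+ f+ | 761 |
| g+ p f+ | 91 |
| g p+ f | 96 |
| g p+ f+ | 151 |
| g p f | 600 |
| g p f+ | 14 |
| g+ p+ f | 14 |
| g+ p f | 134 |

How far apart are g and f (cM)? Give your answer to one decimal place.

The two rarest classes, g p f+ and g+ p+ f, are the double crossovers. Comparing them with the parentals, only the f allele has switched, so f is the middle locus and the order is g – f – p.
Crossovers in the g–f interval produce the single-crossover classes g+ p f and g p+ f+ (134 + 151 = 285) plus the double crossovers (28).
RF(g–f) = (285 + 28) / 1861 = 313/1861 = 0.1682 → 16.8 cM.

16.8 cM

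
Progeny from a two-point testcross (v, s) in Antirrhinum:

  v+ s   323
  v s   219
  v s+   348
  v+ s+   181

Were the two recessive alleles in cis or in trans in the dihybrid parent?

The two most frequent classes are v+ s (323) and v s+ (348); these are the parental (non-recombinant) types.
So the F1 carried v+ s on one chromosome and v s+ on the other — the recessive alleles are on opposite chromosomes (trans / repulsion).

trans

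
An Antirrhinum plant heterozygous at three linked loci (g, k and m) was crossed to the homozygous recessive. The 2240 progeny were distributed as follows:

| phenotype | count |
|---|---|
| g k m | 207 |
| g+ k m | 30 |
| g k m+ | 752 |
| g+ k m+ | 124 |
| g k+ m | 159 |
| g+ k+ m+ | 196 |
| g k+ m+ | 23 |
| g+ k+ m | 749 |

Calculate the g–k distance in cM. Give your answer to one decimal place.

The two most frequent reciprocal classes, g k m+ and g+ k+ m, are the parental types, so the F1 was g k m+ / g+ k+ m.
The two rarest classes, g k+ m+ and g+ k m, are the double crossovers. Comparing them with the parentals, only the k allele has switched, so k is the middle locus and the order is m – k – g.
Crossovers in the k–g interval produce the single-crossover classes g+ k m+ and g k+ m (124 + 159 = 283) plus the double crossovers (53).
RF(k–g) = (283 + 53) / 2240 = 336/2240 = 0.1500 → 15.0 cM.

15.0 cM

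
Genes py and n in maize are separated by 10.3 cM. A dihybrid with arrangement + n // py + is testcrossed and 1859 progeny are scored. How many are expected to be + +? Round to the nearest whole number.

A map distance of 10.3 cM corresponds to a recombination frequency of 0.103.
The F1 is + n / py +, so + + is a recombinant gamete class with expected frequency r/2 = 0.103/2 = 0.0515.
Expected number = 0.0515 × 1859 = 95.74 ≈ 96.

96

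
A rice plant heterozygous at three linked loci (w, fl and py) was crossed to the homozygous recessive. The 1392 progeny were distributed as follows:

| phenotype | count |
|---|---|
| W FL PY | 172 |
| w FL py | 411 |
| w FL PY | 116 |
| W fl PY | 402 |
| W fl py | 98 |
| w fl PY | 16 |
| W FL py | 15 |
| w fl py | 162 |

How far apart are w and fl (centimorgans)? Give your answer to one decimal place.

The two most frequent reciprocal classes, W fl PY and w FL py, are the parental types, so the F1 was W fl PY / w FL py.
The two rarest classes, w fl PY and W FL py, are the double crossovers. Comparing them with the parentals, only the w allele has switched, so w is the middle locus and the order is py – w – fl.
Crossovers in the w–fl interval produce the single-crossover classes W FL PY and w fl py (172 + 162 = 334) plus the double crossovers (31).
RF(w–fl) = (334 + 31) / 1392 = 365/1392 = 0.2622 → 26.2 centimorgans.

26.2 centimorgans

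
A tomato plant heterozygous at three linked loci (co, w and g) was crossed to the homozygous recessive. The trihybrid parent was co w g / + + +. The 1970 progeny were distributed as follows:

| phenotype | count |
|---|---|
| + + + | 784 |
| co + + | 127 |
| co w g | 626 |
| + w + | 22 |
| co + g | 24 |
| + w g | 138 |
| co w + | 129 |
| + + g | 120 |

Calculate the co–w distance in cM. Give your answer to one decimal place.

15.8 cM

The two rarest classes, co + g and + w +, are the double crossovers. Comparing them with the parentals, only the w allele has switched, so w is the middle locus and the order is co – w – g.
Crossovers in the co–w interval produce the single-crossover classes + w g and co + + (138 + 127 = 265) plus the double crossovers (46).
RF(co–w) = (265 + 46) / 1970 = 311/1970 = 0.1579 → 15.8 cM.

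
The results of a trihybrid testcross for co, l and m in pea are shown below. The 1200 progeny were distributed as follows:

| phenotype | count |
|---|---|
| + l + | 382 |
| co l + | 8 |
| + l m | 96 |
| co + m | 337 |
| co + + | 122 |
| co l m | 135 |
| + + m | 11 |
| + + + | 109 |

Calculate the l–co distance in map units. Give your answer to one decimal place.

The two most frequent reciprocal classes, co + m and + l +, are the parental types, so the F1 was co + m / + l +.
The two rarest classes, + + m and co l +, are the double crossovers. Comparing them with the parentals, only the co allele has switched, so co is the middle locus and the order is m – co – l.
Crossovers in the co–l interval produce the single-crossover classes co l m and + + + (135 + 109 = 244) plus the double crossovers (19).
RF(co–l) = (244 + 19) / 1200 = 263/1200 = 0.2192 → 21.9 map units.

21.9 map units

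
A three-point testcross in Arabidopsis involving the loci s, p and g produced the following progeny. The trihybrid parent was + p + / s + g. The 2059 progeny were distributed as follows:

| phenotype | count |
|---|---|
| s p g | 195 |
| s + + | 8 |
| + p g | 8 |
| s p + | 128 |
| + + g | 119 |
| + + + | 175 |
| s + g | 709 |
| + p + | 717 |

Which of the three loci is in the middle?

g

The two rarest classes, + p g and s + +, are the double crossovers. Comparing them with the parentals, only the g allele has switched, so g is the middle locus and the order is p – g – s.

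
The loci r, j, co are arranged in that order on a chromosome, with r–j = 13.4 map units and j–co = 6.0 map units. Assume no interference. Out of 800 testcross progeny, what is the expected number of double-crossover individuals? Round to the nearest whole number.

Map distances give recombination frequencies of 0.134 and 0.060 for the two intervals.
With no interference, expected double-crossover frequency = 0.134 × 0.060 = 0.00804.
Expected number = 0.00804 × 800 = 6.43 ≈ 6.

6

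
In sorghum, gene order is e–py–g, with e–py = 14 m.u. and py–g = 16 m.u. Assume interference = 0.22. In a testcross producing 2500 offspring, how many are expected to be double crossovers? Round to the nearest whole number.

Map distances give recombination frequencies of 0.140 and 0.160 for the two intervals.
With interference 0.22 (so coincidence = 0.78), expected double-crossover frequency = 0.140 × 0.160 × 0.78 = 0.01747.
Expected number = 0.01747 × 2500 = 43.68 ≈ 44.

44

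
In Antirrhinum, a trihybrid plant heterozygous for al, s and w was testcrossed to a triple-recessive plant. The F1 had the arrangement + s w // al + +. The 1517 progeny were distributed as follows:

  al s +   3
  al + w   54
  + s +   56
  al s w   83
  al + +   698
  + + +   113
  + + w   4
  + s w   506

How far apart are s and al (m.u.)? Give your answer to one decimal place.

13.4 m.u.

The two rarest classes, + + w and al s +, are the double crossovers. Comparing them with the parentals, only the s allele has switched, so s is the middle locus and the order is w – s – al.
Crossovers in the s–al interval produce the single-crossover classes al s w and + + + (83 + 113 = 196) plus the double crossovers (7).
RF(s–al) = (196 + 7) / 1517 = 203/1517 = 0.1338 → 13.4 m.u.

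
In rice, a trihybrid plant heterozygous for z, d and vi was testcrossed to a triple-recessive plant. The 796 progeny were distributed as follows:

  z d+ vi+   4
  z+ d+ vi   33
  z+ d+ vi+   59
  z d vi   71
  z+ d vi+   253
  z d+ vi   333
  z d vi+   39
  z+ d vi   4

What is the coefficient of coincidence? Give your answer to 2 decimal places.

The two most frequent reciprocal classes, z d+ vi and z+ d vi+, are the parental types, so the F1 was z d+ vi / z+ d vi+.
The two rarest classes, z d+ vi+ and z+ d vi, are the double crossovers. Comparing them with the parentals, only the vi allele has switched, so vi is the middle locus and the order is d – vi – z.
d–vi: (130 + 8)/796 = 0.1734; vi–z: (72 + 8)/796 = 0.1005.
Expected DCO frequency = 0.1734 × 0.1005 ≈ 0.01743; observed = 8/796 ≈ 0.01005.
Coefficient of coincidence = 0.01005/0.01743 ≈ 0.58.

0.58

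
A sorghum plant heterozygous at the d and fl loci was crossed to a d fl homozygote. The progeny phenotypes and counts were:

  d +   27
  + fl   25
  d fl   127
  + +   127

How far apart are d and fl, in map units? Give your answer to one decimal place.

The two most frequent classes, + + (127) and d fl (127), are the parental types, so the F1 was + + / d fl.
The recombinant classes are + fl and d +: 25 + 27 = 52.
Recombination frequency = 52/306 = 0.1699 ≈ 17.0%, i.e. 17.0 map units.

17.0 map units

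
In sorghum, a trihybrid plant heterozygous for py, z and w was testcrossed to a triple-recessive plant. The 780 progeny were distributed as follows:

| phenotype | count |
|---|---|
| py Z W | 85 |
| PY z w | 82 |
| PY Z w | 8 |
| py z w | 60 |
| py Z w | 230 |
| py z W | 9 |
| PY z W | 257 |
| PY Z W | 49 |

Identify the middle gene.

The two most frequent reciprocal classes, py Z w and PY z W, are the parental types, so the F1 was py Z w / PY z W.
The two rarest classes, PY Z w and py z W, are the double crossovers. Comparing them with the parentals, only the py allele has switched, so py is the middle locus and the order is w – py – z.

py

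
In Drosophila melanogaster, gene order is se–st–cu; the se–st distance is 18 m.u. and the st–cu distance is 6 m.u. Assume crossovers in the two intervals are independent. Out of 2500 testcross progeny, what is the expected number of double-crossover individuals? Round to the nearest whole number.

Map distances give recombination frequencies of 0.180 and 0.060 for the two intervals.
With no interference, expected double-crossover frequency = 0.180 × 0.060 = 0.01080.
Expected number = 0.01080 × 2500 = 27.00 ≈ 27.

27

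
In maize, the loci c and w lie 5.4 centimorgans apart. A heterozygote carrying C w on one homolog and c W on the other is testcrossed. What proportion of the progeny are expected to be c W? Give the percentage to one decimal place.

A map distance of 5.4 centimorgans corresponds to a recombination frequency of 0.054.
The F1 is C w / c W, so c W is a parental gamete class with expected frequency (1 − r)/2 = 0.946/2 = 0.4730.
That is 0.4730 = 47.3% of the progeny.

47.3%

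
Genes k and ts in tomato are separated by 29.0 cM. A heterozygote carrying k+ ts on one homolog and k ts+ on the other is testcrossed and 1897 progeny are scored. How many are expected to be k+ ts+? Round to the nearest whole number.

275

A map distance of 29.0 cM corresponds to a recombination frequency of 0.290.
The F1 is k+ ts / k ts+, so k+ ts+ is a recombinant gamete class with expected frequency r/2 = 0.290/2 = 0.1450.
Expected number = 0.1450 × 1897 = 275.06 ≈ 275.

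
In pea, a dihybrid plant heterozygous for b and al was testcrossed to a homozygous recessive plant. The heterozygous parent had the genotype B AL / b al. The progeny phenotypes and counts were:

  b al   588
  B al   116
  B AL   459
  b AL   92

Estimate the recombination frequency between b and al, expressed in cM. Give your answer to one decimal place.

16.6 cM

The recombinant classes are B al and b AL: 116 + 92 = 208.
Recombination frequency = 208/1255 = 0.1657 ≈ 16.6%, i.e. 16.6 cM.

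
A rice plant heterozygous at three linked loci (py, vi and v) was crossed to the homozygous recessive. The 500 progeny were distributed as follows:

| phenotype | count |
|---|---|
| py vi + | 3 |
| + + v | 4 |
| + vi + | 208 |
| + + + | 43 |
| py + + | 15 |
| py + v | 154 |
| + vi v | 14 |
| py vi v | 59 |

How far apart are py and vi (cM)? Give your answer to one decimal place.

The two most frequent reciprocal classes, py + v and + vi +, are the parental types, so the F1 was py + v / + vi +.
The two rarest classes, + + v and py vi +, are the double crossovers. Comparing them with the parentals, only the py allele has switched, so py is the middle locus and the order is vi – py – v.
Crossovers in the vi–py interval produce the single-crossover classes py vi v and + + + (59 + 43 = 102) plus the double crossovers (7).
RF(vi–py) = (102 + 7) / 500 = 109/500 = 0.2180 → 21.8 cM.

21.8 cM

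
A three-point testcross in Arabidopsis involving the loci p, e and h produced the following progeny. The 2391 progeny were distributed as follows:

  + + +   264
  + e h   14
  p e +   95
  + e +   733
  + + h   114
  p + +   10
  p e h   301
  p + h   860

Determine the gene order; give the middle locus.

The two most frequent reciprocal classes, p + h and + e +, are the parental types, so the F1 was p + h / + e +.
The two rarest classes, p + + and + e h, are the double crossovers. Comparing them with the parentals, only the h allele has switched, so h is the middle locus and the order is e – h – p.

h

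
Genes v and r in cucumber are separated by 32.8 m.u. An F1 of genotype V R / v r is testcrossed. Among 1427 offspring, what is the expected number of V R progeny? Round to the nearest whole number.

479

A map distance of 32.8 m.u. corresponds to a recombination frequency of 0.328.
The F1 is V R / v r, so V R is a parental gamete class with expected frequency (1 − r)/2 = 0.672/2 = 0.3360.
Expected number = 0.3360 × 1427 = 479.47 ≈ 479.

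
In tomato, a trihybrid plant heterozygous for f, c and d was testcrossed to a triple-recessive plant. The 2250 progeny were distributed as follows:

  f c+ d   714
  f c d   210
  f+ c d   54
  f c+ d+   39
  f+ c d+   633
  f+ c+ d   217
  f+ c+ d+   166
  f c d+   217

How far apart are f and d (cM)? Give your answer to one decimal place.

The two most frequent reciprocal classes, f+ c d+ and f c+ d, are the parental types, so the F1 was f+ c d+ / f c+ d.
The two rarest classes, f+ c d and f c+ d+, are the double crossovers. Comparing them with the parentals, only the d allele has switched, so d is the middle locus and the order is f – d – c.
Crossovers in the f–d interval produce the single-crossover classes f c d+ and f+ c+ d (217 + 217 = 434) plus the double crossovers (93).
RF(f–d) = (434 + 93) / 2250 = 527/2250 = 0.2342 → 23.4 cM.

23.4 cM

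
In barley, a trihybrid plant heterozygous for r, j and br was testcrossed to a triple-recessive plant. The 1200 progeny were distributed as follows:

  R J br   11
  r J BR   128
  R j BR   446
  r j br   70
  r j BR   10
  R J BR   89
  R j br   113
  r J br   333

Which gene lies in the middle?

The two most frequent reciprocal classes, R j BR and r J br, are the parental types, so the F1 was R j BR / r J br.
The two rarest classes, r j BR and R J br, are the double crossovers. Comparing them with the parentals, only the r allele has switched, so r is the middle locus and the order is br – r – j.

r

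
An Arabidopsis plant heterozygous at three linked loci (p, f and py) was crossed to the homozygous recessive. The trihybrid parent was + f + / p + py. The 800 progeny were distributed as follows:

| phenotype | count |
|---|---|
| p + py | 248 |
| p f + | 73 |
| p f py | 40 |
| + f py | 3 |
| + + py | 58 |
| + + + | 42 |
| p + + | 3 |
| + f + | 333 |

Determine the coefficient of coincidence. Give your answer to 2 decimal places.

The two rarest classes, + f py and p + +, are the double crossovers. Comparing them with the parentals, only the py allele has switched, so py is the middle locus and the order is p – py – f.
p–py: (131 + 6)/800 = 0.1713; py–f: (82 + 6)/800 = 0.1100.
Expected DCO frequency = 0.1713 × 0.1100 ≈ 0.01884; observed = 6/800 ≈ 0.00750.
Coefficient of coincidence = 0.00750/0.01884 ≈ 0.40.

0.40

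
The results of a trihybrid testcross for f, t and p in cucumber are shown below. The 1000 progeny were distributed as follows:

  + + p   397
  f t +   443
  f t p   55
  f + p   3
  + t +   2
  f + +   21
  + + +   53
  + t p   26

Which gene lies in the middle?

The two most frequent reciprocal classes, + + p and f t +, are the parental types, so the F1 was + + p / f t +.
The two rarest classes, f + p and + t +, are the double crossovers. Comparing them with the parentals, only the f allele has switched, so f is the middle locus and the order is p – f – t.

f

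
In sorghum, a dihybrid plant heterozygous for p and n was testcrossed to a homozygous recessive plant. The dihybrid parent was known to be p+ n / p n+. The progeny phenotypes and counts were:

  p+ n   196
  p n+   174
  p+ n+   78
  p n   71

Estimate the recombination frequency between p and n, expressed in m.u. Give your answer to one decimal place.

28.7 m.u.

The recombinant classes are p+ n+ and p n: 78 + 71 = 149.
Recombination frequency = 149/519 = 0.2871 ≈ 28.7%, i.e. 28.7 m.u.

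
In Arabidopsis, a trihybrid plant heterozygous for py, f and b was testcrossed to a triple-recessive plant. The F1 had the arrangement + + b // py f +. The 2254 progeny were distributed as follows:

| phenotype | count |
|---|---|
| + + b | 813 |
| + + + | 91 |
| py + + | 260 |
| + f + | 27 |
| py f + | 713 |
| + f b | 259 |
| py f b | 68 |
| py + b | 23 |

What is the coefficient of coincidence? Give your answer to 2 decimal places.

0.95

The two rarest classes, py + b and + f +, are the double crossovers. Comparing them with the parentals, only the py allele has switched, so py is the middle locus and the order is b – py – f.
b–py: (159 + 50)/2254 = 0.0927; py–f: (519 + 50)/2254 = 0.2524.
Expected DCO frequency = 0.0927 × 0.2524 ≈ 0.02340; observed = 50/2254 ≈ 0.02218.
Coefficient of coincidence = 0.02218/0.02340 ≈ 0.95.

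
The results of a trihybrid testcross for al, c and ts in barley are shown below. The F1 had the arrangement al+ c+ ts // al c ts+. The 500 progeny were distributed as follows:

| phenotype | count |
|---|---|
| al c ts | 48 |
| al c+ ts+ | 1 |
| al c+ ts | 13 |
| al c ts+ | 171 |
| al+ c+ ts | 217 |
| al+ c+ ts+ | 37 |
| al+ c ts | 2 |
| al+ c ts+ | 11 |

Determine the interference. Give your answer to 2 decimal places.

0.37

The two rarest classes, al+ c ts and al c+ ts+, are the double crossovers. Comparing them with the parentals, only the c allele has switched, so c is the middle locus and the order is al – c – ts.
al–c: (24 + 3)/500 = 0.0540; c–ts: (85 + 3)/500 = 0.1760.
Expected DCO frequency = 0.0540 × 0.1760 ≈ 0.00950; observed = 3/500 ≈ 0.00600.
Coefficient of coincidence = 0.00600/0.00950 ≈ 0.63; interference = 1 − 0.63 = 0.37.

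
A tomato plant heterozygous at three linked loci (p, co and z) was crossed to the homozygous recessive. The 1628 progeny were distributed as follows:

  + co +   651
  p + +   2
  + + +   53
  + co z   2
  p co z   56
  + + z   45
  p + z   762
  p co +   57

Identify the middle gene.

The two most frequent reciprocal classes, + co + and p + z, are the parental types, so the F1 was + co + / p + z.
The two rarest classes, + co z and p + +, are the double crossovers. Comparing them with the parentals, only the z allele has switched, so z is the middle locus and the order is p – z – co.

z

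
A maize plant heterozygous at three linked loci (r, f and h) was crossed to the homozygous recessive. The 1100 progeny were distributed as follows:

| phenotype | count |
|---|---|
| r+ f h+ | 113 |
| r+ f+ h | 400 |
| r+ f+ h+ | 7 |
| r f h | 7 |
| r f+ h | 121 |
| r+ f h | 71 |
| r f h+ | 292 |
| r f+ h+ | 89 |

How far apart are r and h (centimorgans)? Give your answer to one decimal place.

22.5 centimorgans

The two most frequent reciprocal classes, r f h+ and r+ f+ h, are the parental types, so the F1 was r f h+ / r+ f+ h.
The two rarest classes, r f h and r+ f+ h+, are the double crossovers. Comparing them with the parentals, only the h allele has switched, so h is the middle locus and the order is f – h – r.
Crossovers in the h–r interval produce the single-crossover classes r+ f h+ and r f+ h (113 + 121 = 234) plus the double crossovers (14).
RF(h–r) = (234 + 14) / 1100 = 248/1100 = 0.2255 → 22.5 centimorgans.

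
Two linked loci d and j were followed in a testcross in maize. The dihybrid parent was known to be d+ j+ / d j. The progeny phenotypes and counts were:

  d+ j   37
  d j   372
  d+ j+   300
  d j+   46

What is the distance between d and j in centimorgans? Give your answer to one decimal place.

The recombinant classes are d+ j and d j+: 37 + 46 = 83.
Recombination frequency = 83/755 = 0.1099 ≈ 11.0%, i.e. 11.0 centimorgans.

11.0 centimorgans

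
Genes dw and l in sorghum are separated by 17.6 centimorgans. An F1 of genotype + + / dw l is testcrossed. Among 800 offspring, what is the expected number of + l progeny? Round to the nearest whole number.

70

A map distance of 17.6 centimorgans corresponds to a recombination frequency of 0.176.
The F1 is + + / dw l, so + l is a recombinant gamete class with expected frequency r/2 = 0.176/2 = 0.0880.
Expected number = 0.0880 × 800 = 70.40 ≈ 70.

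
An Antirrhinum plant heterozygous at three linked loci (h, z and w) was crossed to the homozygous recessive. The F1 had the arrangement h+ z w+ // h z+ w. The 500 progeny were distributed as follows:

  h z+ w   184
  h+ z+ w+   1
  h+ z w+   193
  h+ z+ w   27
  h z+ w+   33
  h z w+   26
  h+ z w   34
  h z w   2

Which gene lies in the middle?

z

The two rarest classes, h+ z+ w+ and h z w, are the double crossovers. Comparing them with the parentals, only the z allele has switched, so z is the middle locus and the order is h – z – w.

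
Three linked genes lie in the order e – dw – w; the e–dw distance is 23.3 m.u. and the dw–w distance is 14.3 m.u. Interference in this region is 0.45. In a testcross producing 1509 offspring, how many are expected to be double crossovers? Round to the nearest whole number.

Map distances give recombination frequencies of 0.233 and 0.143 for the two intervals.
With interference 0.45 (so coincidence = 0.55), expected double-crossover frequency = 0.233 × 0.143 × 0.55 = 0.01833.
Expected number = 0.01833 × 1509 = 27.65 ≈ 28.

28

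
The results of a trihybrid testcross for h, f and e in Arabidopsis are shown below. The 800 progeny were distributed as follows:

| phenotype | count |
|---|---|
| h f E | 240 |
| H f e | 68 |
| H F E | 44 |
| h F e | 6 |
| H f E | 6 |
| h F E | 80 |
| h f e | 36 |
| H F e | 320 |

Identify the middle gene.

h

The two most frequent reciprocal classes, H F e and h f E, are the parental types, so the F1 was H F e / h f E.
The two rarest classes, h F e and H f E, are the double crossovers. Comparing them with the parentals, only the h allele has switched, so h is the middle locus and the order is f – h – e.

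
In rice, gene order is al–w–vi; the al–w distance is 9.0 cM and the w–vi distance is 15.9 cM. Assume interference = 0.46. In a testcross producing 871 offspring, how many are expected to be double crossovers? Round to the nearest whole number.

7

Map distances give recombination frequencies of 0.090 and 0.159 for the two intervals.
With interference 0.46 (so coincidence = 0.54), expected double-crossover frequency = 0.090 × 0.159 × 0.54 = 0.00773.
Expected number = 0.00773 × 871 = 6.73 ≈ 7.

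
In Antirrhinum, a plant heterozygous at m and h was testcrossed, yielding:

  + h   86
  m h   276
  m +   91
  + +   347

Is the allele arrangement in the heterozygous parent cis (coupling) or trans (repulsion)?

cis

The two most frequent classes are + + (347) and m h (276); these are the parental (non-recombinant) types.
So the F1 carried + + on one chromosome and m h on the other — the recessive alleles are on the same chromosome (cis / coupling).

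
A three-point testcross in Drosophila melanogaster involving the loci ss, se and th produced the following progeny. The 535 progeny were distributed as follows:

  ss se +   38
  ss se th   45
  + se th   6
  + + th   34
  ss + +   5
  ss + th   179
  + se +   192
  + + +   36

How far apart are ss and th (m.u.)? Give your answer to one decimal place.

The two most frequent reciprocal classes, + se + and ss + th, are the parental types, so the F1 was + se + / ss + th.
The two rarest classes, + se th and ss + +, are the double crossovers. Comparing them with the parentals, only the th allele has switched, so th is the middle locus and the order is ss – th – se.
Crossovers in the ss–th interval produce the single-crossover classes ss se + and + + th (38 + 34 = 72) plus the double crossovers (11).
RF(ss–th) = (72 + 11) / 535 = 83/535 = 0.1551 → 15.5 m.u.

15.5 m.u.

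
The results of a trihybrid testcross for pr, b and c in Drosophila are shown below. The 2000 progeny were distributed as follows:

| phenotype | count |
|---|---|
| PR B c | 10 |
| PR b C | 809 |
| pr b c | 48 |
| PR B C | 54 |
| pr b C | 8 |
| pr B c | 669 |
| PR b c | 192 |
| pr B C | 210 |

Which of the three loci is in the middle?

pr

The two most frequent reciprocal classes, pr B c and PR b C, are the parental types, so the F1 was pr B c / PR b C.
The two rarest classes, PR B c and pr b C, are the double crossovers. Comparing them with the parentals, only the pr allele has switched, so pr is the middle locus and the order is c – pr – b.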